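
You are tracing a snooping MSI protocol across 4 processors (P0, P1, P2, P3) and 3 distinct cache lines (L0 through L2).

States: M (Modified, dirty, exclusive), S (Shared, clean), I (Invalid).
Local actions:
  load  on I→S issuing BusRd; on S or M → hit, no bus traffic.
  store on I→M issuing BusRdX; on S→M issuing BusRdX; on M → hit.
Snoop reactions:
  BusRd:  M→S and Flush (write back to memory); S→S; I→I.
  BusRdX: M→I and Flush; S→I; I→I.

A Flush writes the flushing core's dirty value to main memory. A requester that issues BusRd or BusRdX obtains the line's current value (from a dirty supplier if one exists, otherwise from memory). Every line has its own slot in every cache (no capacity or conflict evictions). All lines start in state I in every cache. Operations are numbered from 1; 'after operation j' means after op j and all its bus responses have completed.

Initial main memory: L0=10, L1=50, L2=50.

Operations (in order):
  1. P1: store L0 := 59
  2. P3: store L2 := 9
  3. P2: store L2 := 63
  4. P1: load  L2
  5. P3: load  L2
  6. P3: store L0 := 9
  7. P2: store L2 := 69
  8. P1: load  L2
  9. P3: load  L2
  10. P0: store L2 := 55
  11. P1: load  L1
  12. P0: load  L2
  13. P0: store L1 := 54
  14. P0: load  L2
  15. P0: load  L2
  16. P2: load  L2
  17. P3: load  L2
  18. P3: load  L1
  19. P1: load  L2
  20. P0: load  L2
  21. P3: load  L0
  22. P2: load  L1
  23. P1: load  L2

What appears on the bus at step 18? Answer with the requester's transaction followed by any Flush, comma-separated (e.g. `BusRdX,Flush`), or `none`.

bus = BusRd,Flush

step 1: P1: store L0 := 59  ⟶  IMII  (L0)  txn=BusRdX  M[L0]=10
step 2: P3: store L2 := 9  ⟶  IIIM  (L2)  txn=BusRdX  M[L2]=50
step 3: P2: store L2 := 63  ⟶  IIMI  (L2)  txn=BusRdX+Flush  M[L2]=9
step 4: P1: load  L2  ⟶  ISSI  (L2)  txn=BusRd+Flush  M[L2]=63
step 5: P3: load  L2  ⟶  ISSS  (L2)  txn=BusRd  M[L2]=63
step 6: P3: store L0 := 9  ⟶  IIIM  (L0)  txn=BusRdX+Flush  M[L0]=59
step 7: P2: store L2 := 69  ⟶  IIMI  (L2)  txn=BusRdX  M[L2]=63
step 8: P1: load  L2  ⟶  ISSI  (L2)  txn=BusRd+Flush  M[L2]=69
step 9: P3: load  L2  ⟶  ISSS  (L2)  txn=BusRd  M[L2]=69
step 10: P0: store L2 := 55  ⟶  MIII  (L2)  txn=BusRdX  M[L2]=69
step 11: P1: load  L1  ⟶  ISII  (L1)  txn=BusRd  M[L1]=50
step 12: P0: load  L2  ⟶  MIII  (L2)  txn=∅  M[L2]=69
step 13: P0: store L1 := 54  ⟶  MIII  (L1)  txn=BusRdX  M[L1]=50
step 14: P0: load  L2  ⟶  MIII  (L2)  txn=∅  M[L2]=69
step 15: P0: load  L2  ⟶  MIII  (L2)  txn=∅  M[L2]=69
step 16: P2: load  L2  ⟶  SISI  (L2)  txn=BusRd+Flush  M[L2]=55
step 17: P3: load  L2  ⟶  SISS  (L2)  txn=BusRd  M[L2]=55
step 18: P3: load  L1  ⟶  SIIS  (L1)  txn=BusRd+Flush  M[L1]=54
step 19: P1: load  L2  ⟶  SSSS  (L2)  txn=BusRd  M[L2]=55
step 20: P0: load  L2  ⟶  SSSS  (L2)  txn=∅  M[L2]=55
step 21: P3: load  L0  ⟶  IIIM  (L0)  txn=∅  M[L0]=59
step 22: P2: load  L1  ⟶  SISS  (L1)  txn=BusRd  M[L1]=54
step 23: P1: load  L2  ⟶  SSSS  (L2)  txn=∅  M[L2]=55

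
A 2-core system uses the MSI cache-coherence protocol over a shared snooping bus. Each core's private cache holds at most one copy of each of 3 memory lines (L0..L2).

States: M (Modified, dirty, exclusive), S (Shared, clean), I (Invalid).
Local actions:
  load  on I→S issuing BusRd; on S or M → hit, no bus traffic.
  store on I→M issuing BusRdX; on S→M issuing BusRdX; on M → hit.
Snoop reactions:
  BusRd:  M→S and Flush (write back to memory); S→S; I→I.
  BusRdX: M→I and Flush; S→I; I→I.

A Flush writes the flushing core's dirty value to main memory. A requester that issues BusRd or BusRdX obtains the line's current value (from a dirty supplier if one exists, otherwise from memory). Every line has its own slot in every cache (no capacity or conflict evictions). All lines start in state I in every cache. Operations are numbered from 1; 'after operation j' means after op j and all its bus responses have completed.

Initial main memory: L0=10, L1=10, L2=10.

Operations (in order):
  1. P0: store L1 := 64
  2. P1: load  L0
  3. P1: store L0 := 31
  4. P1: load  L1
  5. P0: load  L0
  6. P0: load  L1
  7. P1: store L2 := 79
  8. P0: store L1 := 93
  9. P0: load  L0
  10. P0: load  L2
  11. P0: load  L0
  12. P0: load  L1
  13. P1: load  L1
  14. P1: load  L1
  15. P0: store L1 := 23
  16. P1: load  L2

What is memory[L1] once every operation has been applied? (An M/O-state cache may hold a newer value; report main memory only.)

memory[L1] = 93

[1] P0: store L1 := 64 | P0:M(64), P1:I | bus: BusRdX
[2] P1: load  L0 | P0:I, P1:S(10) | bus: BusRd
[3] P1: store L0 := 31 | P0:I, P1:M(31) | bus: BusRdX
[4] P1: load  L1 | P0:S(64), P1:S(64) | bus: BusRd,Flush
[5] P0: load  L0 | P0:S(31), P1:S(31) | bus: BusRd,Flush
[6] P0: load  L1 | P0:S(64), P1:S(64) | bus: none
[7] P1: store L2 := 79 | P0:I, P1:M(79) | bus: BusRdX
[8] P0: store L1 := 93 | P0:M(93), P1:I | bus: BusRdX
[9] P0: load  L0 | P0:S(31), P1:S(31) | bus: none
[10] P0: load  L2 | P0:S(79), P1:S(79) | bus: BusRd,Flush
[11] P0: load  L0 | P0:S(31), P1:S(31) | bus: none
[12] P0: load  L1 | P0:M(93), P1:I | bus: none
[13] P1: load  L1 | P0:S(93), P1:S(93) | bus: BusRd,Flush
[14] P1: load  L1 | P0:S(93), P1:S(93) | bus: none
[15] P0: store L1 := 23 | P0:M(23), P1:I | bus: BusRdX
[16] P1: load  L2 | P0:S(79), P1:S(79) | bus: none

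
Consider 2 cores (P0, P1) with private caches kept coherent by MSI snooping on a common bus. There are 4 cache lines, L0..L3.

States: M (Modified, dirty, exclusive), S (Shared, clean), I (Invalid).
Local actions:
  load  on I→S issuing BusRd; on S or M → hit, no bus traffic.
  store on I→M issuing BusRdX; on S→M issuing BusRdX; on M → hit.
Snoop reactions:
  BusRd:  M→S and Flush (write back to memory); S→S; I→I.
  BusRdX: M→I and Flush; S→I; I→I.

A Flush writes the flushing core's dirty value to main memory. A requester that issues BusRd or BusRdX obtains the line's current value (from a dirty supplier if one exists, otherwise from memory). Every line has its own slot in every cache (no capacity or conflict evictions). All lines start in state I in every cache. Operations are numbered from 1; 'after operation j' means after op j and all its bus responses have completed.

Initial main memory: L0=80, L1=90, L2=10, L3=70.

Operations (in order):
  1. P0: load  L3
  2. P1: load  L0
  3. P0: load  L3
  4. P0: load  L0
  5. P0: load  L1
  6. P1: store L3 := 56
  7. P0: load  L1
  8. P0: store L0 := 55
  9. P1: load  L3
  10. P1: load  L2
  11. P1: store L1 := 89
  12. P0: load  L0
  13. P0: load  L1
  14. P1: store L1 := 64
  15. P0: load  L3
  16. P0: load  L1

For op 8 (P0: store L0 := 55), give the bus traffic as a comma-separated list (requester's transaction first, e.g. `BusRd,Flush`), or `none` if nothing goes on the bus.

bus = BusRdX

step 1: P0: load  L3  ⟶  SI  (L3)  txn=BusRd  M[L3]=70
step 2: P1: load  L0  ⟶  IS  (L0)  txn=BusRd  M[L0]=80
step 3: P0: load  L3  ⟶  SI  (L3)  txn=∅  M[L3]=70
step 4: P0: load  L0  ⟶  SS  (L0)  txn=BusRd  M[L0]=80
step 5: P0: load  L1  ⟶  SI  (L1)  txn=BusRd  M[L1]=90
step 6: P1: store L3 := 56  ⟶  IM  (L3)  txn=BusRdX  M[L3]=70
step 7: P0: load  L1  ⟶  SI  (L1)  txn=∅  M[L1]=90
step 8: P0: store L0 := 55  ⟶  MI  (L0)  txn=BusRdX  M[L0]=80
step 9: P1: load  L3  ⟶  IM  (L3)  txn=∅  M[L3]=70
step 10: P1: load  L2  ⟶  IS  (L2)  txn=BusRd  M[L2]=10
step 11: P1: store L1 := 89  ⟶  IM  (L1)  txn=BusRdX  M[L1]=90
step 12: P0: load  L0  ⟶  MI  (L0)  txn=∅  M[L0]=80
step 13: P0: load  L1  ⟶  SS  (L1)  txn=BusRd+Flush  M[L1]=89
step 14: P1: store L1 := 64  ⟶  IM  (L1)  txn=BusRdX  M[L1]=89
step 15: P0: load  L3  ⟶  SS  (L3)  txn=BusRd+Flush  M[L3]=56
step 16: P0: load  L1  ⟶  SS  (L1)  txn=BusRd+Flush  M[L1]=64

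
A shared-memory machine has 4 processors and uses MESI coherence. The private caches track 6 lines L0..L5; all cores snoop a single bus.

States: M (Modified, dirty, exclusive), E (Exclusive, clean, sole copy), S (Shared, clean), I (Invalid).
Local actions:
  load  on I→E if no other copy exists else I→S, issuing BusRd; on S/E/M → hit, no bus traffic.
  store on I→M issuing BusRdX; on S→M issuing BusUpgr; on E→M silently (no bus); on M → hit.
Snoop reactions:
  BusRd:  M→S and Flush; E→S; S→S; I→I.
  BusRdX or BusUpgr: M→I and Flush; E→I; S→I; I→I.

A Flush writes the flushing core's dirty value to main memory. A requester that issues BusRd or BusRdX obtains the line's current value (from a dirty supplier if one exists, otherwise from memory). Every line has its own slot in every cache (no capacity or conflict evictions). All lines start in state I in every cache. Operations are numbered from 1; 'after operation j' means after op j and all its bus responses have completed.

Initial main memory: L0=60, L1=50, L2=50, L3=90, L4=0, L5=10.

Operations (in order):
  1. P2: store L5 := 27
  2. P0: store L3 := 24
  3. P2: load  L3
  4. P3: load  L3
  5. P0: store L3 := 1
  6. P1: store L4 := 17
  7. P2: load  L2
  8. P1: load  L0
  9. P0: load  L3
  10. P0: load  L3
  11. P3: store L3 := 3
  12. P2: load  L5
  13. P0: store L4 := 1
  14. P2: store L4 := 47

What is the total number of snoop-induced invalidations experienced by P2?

invalidations = 1

1. P2: store L5 := 27  bus=[BusRdX]  L5: P0=I P1=I P2=M P3=I  mem[L5]=10
2. P0: store L3 := 24  bus=[BusRdX]  L3: P0=M P1=I P2=I P3=I  mem[L3]=90
3. P2: load  L3  bus=[BusRd,Flush]  L3: P0=S P1=I P2=S P3=I  mem[L3]=24
4. P3: load  L3  bus=[BusRd]  L3: P0=S P1=I P2=S P3=S  mem[L3]=24
5. P0: store L3 := 1  bus=[BusUpgr]  L3: P0=M P1=I P2=I P3=I  mem[L3]=24
6. P1: store L4 := 17  bus=[BusRdX]  L4: P0=I P1=M P2=I P3=I  mem[L4]=0
7. P2: load  L2  bus=[BusRd]  L2: P0=I P1=I P2=E P3=I  mem[L2]=50
8. P1: load  L0  bus=[BusRd]  L0: P0=I P1=E P2=I P3=I  mem[L0]=60
9. P0: load  L3  bus=[-]  L3: P0=M P1=I P2=I P3=I  mem[L3]=24
10. P0: load  L3  bus=[-]  L3: P0=M P1=I P2=I P3=I  mem[L3]=24
11. P3: store L3 := 3  bus=[BusRdX,Flush]  L3: P0=I P1=I P2=I P3=M  mem[L3]=1
12. P2: load  L5  bus=[-]  L5: P0=I P1=I P2=M P3=I  mem[L5]=10
13. P0: store L4 := 1  bus=[BusRdX,Flush]  L4: P0=M P1=I P2=I P3=I  mem[L4]=17
14. P2: store L4 := 47  bus=[BusRdX,Flush]  L4: P0=I P1=I P2=M P3=I  mem[L4]=1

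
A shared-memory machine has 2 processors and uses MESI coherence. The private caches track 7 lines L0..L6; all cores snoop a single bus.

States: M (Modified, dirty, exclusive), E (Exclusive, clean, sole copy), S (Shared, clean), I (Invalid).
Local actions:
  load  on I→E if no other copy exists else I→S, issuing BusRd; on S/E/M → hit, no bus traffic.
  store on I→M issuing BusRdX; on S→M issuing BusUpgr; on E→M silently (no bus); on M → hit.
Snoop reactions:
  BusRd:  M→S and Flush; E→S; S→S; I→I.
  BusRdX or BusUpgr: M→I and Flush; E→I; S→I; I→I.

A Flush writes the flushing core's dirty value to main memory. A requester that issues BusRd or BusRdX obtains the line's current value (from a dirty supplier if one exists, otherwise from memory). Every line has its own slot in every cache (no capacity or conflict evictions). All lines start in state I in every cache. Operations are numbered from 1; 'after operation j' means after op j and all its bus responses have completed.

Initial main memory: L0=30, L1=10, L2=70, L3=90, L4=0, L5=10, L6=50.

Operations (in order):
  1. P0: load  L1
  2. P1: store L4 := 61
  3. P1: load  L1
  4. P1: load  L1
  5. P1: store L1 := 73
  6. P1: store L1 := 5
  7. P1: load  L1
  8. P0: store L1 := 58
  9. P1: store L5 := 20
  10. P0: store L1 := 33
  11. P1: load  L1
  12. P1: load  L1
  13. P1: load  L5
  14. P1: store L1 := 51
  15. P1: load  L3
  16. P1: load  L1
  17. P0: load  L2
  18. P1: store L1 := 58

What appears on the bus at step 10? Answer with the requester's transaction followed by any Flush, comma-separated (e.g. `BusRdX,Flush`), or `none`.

step 1: P0: load  L1  ⟶  EI  (L1)  txn=BusRd  M[L1]=10
step 2: P1: store L4 := 61  ⟶  IM  (L4)  txn=BusRdX  M[L4]=0
step 3: P1: load  L1  ⟶  SS  (L1)  txn=BusRd  M[L1]=10
step 4: P1: load  L1  ⟶  SS  (L1)  txn=∅  M[L1]=10
step 5: P1: store L1 := 73  ⟶  IM  (L1)  txn=BusUpgr  M[L1]=10
step 6: P1: store L1 := 5  ⟶  IM  (L1)  txn=∅  M[L1]=10
step 7: P1: load  L1  ⟶  IM  (L1)  txn=∅  M[L1]=10
step 8: P0: store L1 := 58  ⟶  MI  (L1)  txn=BusRdX+Flush  M[L1]=5
step 9: P1: store L5 := 20  ⟶  IM  (L5)  txn=BusRdX  M[L5]=10
step 10: P0: store L1 := 33  ⟶  MI  (L1)  txn=∅  M[L1]=5
step 11: P1: load  L1  ⟶  SS  (L1)  txn=BusRd+Flush  M[L1]=33
step 12: P1: load  L1  ⟶  SS  (L1)  txn=∅  M[L1]=33
step 13: P1: load  L5  ⟶  IM  (L5)  txn=∅  M[L5]=10
step 14: P1: store L1 := 51  ⟶  IM  (L1)  txn=BusUpgr  M[L1]=33
step 15: P1: load  L3  ⟶  IE  (L3)  txn=BusRd  M[L3]=90
step 16: P1: load  L1  ⟶  IM  (L1)  txn=∅  M[L1]=33
step 17: P0: load  L2  ⟶  EI  (L2)  txn=BusRd  M[L2]=70
step 18: P1: store L1 := 58  ⟶  IM  (L1)  txn=∅  M[L1]=33

bus = none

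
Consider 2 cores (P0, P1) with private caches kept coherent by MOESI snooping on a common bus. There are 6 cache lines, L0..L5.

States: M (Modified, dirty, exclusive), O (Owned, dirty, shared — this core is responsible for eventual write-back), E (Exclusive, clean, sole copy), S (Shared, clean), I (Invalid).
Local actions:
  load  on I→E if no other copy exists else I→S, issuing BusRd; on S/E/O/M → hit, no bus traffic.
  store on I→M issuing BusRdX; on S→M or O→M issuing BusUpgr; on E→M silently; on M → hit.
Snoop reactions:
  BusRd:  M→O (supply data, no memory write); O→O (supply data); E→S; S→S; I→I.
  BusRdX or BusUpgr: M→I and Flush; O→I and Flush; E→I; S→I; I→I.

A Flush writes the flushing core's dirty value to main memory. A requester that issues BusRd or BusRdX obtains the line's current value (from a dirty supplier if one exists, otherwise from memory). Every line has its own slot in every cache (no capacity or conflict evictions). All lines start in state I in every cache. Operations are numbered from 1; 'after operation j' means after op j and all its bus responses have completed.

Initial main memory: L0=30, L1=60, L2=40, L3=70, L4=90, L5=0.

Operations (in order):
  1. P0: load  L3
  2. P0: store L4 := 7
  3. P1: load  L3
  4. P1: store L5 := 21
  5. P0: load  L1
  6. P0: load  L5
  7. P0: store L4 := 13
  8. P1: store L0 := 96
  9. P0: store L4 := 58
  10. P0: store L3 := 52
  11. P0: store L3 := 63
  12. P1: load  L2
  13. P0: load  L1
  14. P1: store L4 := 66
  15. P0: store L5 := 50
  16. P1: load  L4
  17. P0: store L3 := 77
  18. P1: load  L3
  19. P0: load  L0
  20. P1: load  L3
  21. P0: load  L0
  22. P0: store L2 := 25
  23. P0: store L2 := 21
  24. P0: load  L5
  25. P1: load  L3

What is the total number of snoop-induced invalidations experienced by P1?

invalidations = 3

step 1: P0: load  L3  ⟶  EI  (L3)  txn=BusRd  M[L3]=70
step 2: P0: store L4 := 7  ⟶  MI  (L4)  txn=BusRdX  M[L4]=90
step 3: P1: load  L3  ⟶  SS  (L3)  txn=BusRd  M[L3]=70
step 4: P1: store L5 := 21  ⟶  IM  (L5)  txn=BusRdX  M[L5]=0
step 5: P0: load  L1  ⟶  EI  (L1)  txn=BusRd  M[L1]=60
step 6: P0: load  L5  ⟶  SO  (L5)  txn=BusRd  M[L5]=0
step 7: P0: store L4 := 13  ⟶  MI  (L4)  txn=∅  M[L4]=90
step 8: P1: store L0 := 96  ⟶  IM  (L0)  txn=BusRdX  M[L0]=30
step 9: P0: store L4 := 58  ⟶  MI  (L4)  txn=∅  M[L4]=90
step 10: P0: store L3 := 52  ⟶  MI  (L3)  txn=BusUpgr  M[L3]=70
step 11: P0: store L3 := 63  ⟶  MI  (L3)  txn=∅  M[L3]=70
step 12: P1: load  L2  ⟶  IE  (L2)  txn=BusRd  M[L2]=40
step 13: P0: load  L1  ⟶  EI  (L1)  txn=∅  M[L1]=60
step 14: P1: store L4 := 66  ⟶  IM  (L4)  txn=BusRdX+Flush  M[L4]=58
step 15: P0: store L5 := 50  ⟶  MI  (L5)  txn=BusUpgr+Flush  M[L5]=21
step 16: P1: load  L4  ⟶  IM  (L4)  txn=∅  M[L4]=58
step 17: P0: store L3 := 77  ⟶  MI  (L3)  txn=∅  M[L3]=70
step 18: P1: load  L3  ⟶  OS  (L3)  txn=BusRd  M[L3]=70
step 19: P0: load  L0  ⟶  SO  (L0)  txn=BusRd  M[L0]=30
step 20: P1: load  L3  ⟶  OS  (L3)  txn=∅  M[L3]=70
step 21: P0: load  L0  ⟶  SO  (L0)  txn=∅  M[L0]=30
step 22: P0: store L2 := 25  ⟶  MI  (L2)  txn=BusRdX  M[L2]=40
step 23: P0: store L2 := 21  ⟶  MI  (L2)  txn=∅  M[L2]=40
step 24: P0: load  L5  ⟶  MI  (L5)  txn=∅  M[L5]=21
step 25: P1: load  L3  ⟶  OS  (L3)  txn=∅  M[L3]=70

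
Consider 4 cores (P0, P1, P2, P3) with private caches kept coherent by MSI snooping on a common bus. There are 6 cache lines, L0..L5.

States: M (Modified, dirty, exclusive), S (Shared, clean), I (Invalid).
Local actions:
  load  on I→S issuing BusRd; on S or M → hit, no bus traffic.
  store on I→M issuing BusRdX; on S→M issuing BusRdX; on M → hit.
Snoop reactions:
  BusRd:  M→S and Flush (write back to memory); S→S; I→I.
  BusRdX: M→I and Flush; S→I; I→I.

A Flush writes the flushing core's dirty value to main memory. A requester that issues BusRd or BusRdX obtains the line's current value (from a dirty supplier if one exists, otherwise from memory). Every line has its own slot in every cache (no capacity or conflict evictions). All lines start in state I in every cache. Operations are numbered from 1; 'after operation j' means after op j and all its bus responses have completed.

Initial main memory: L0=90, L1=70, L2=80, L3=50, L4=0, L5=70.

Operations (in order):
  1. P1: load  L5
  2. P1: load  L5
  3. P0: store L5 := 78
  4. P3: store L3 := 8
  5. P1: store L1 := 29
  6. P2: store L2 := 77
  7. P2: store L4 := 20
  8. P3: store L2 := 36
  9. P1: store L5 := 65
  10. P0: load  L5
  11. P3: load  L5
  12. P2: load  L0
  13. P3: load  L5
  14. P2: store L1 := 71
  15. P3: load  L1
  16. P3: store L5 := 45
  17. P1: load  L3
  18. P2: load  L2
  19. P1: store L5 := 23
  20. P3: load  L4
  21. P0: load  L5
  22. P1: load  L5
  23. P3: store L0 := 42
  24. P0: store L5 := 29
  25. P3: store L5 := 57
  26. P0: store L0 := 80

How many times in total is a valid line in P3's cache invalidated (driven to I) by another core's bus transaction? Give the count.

invalidations = 2

[1] P1: load  L5 | P0:I, P1:S(70), P2:I, P3:I | bus: BusRd
[2] P1: load  L5 | P0:I, P1:S(70), P2:I, P3:I | bus: none
[3] P0: store L5 := 78 | P0:M(78), P1:I, P2:I, P3:I | bus: BusRdX
[4] P3: store L3 := 8 | P0:I, P1:I, P2:I, P3:M(8) | bus: BusRdX
[5] P1: store L1 := 29 | P0:I, P1:M(29), P2:I, P3:I | bus: BusRdX
[6] P2: store L2 := 77 | P0:I, P1:I, P2:M(77), P3:I | bus: BusRdX
[7] P2: store L4 := 20 | P0:I, P1:I, P2:M(20), P3:I | bus: BusRdX
[8] P3: store L2 := 36 | P0:I, P1:I, P2:I, P3:M(36) | bus: BusRdX,Flush
[9] P1: store L5 := 65 | P0:I, P1:M(65), P2:I, P3:I | bus: BusRdX,Flush
[10] P0: load  L5 | P0:S(65), P1:S(65), P2:I, P3:I | bus: BusRd,Flush
[11] P3: load  L5 | P0:S(65), P1:S(65), P2:I, P3:S(65) | bus: BusRd
[12] P2: load  L0 | P0:I, P1:I, P2:S(90), P3:I | bus: BusRd
[13] P3: load  L5 | P0:S(65), P1:S(65), P2:I, P3:S(65) | bus: none
[14] P2: store L1 := 71 | P0:I, P1:I, P2:M(71), P3:I | bus: BusRdX,Flush
[15] P3: load  L1 | P0:I, P1:I, P2:S(71), P3:S(71) | bus: BusRd,Flush
[16] P3: store L5 := 45 | P0:I, P1:I, P2:I, P3:M(45) | bus: BusRdX
[17] P1: load  L3 | P0:I, P1:S(8), P2:I, P3:S(8) | bus: BusRd,Flush
[18] P2: load  L2 | P0:I, P1:I, P2:S(36), P3:S(36) | bus: BusRd,Flush
[19] P1: store L5 := 23 | P0:I, P1:M(23), P2:I, P3:I | bus: BusRdX,Flush
[20] P3: load  L4 | P0:I, P1:I, P2:S(20), P3:S(20) | bus: BusRd,Flush
[21] P0: load  L5 | P0:S(23), P1:S(23), P2:I, P3:I | bus: BusRd,Flush
[22] P1: load  L5 | P0:S(23), P1:S(23), P2:I, P3:I | bus: none
[23] P3: store L0 := 42 | P0:I, P1:I, P2:I, P3:M(42) | bus: BusRdX
[24] P0: store L5 := 29 | P0:M(29), P1:I, P2:I, P3:I | bus: BusRdX
[25] P3: store L5 := 57 | P0:I, P1:I, P2:I, P3:M(57) | bus: BusRdX,Flush
[26] P0: store L0 := 80 | P0:M(80), P1:I, P2:I, P3:I | bus: BusRdX,Flush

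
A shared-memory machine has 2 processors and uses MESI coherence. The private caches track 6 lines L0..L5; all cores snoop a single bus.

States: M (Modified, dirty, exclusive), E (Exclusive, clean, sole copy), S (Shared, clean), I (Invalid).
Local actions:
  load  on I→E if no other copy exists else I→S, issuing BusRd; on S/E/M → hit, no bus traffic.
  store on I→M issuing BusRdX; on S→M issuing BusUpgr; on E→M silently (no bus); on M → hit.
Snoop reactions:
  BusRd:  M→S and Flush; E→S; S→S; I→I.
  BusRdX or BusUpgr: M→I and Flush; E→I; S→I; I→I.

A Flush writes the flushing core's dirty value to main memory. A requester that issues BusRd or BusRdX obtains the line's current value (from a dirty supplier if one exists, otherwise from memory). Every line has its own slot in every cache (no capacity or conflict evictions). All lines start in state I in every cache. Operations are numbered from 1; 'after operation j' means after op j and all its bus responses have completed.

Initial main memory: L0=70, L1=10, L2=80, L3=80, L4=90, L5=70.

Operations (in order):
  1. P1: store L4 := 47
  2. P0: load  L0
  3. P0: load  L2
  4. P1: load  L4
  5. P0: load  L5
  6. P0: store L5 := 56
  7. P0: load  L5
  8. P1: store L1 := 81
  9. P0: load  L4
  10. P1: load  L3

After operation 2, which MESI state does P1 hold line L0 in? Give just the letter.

1. P1: store L4 := 47  bus=[BusRdX]  L4: P0=I P1=M  mem[L4]=90
2. P0: load  L0  bus=[BusRd]  L0: P0=E P1=I  mem[L0]=70
3. P0: load  L2  bus=[BusRd]  L2: P0=E P1=I  mem[L2]=80
4. P1: load  L4  bus=[-]  L4: P0=I P1=M  mem[L4]=90
5. P0: load  L5  bus=[BusRd]  L5: P0=E P1=I  mem[L5]=70
6. P0: store L5 := 56  bus=[-]  L5: P0=M P1=I  mem[L5]=70
7. P0: load  L5  bus=[-]  L5: P0=M P1=I  mem[L5]=70
8. P1: store L1 := 81  bus=[BusRdX]  L1: P0=I P1=M  mem[L1]=10
9. P0: load  L4  bus=[BusRd,Flush]  L4: P0=S P1=S  mem[L4]=47
10. P1: load  L3  bus=[BusRd]  L3: P0=I P1=E  mem[L3]=80

state = I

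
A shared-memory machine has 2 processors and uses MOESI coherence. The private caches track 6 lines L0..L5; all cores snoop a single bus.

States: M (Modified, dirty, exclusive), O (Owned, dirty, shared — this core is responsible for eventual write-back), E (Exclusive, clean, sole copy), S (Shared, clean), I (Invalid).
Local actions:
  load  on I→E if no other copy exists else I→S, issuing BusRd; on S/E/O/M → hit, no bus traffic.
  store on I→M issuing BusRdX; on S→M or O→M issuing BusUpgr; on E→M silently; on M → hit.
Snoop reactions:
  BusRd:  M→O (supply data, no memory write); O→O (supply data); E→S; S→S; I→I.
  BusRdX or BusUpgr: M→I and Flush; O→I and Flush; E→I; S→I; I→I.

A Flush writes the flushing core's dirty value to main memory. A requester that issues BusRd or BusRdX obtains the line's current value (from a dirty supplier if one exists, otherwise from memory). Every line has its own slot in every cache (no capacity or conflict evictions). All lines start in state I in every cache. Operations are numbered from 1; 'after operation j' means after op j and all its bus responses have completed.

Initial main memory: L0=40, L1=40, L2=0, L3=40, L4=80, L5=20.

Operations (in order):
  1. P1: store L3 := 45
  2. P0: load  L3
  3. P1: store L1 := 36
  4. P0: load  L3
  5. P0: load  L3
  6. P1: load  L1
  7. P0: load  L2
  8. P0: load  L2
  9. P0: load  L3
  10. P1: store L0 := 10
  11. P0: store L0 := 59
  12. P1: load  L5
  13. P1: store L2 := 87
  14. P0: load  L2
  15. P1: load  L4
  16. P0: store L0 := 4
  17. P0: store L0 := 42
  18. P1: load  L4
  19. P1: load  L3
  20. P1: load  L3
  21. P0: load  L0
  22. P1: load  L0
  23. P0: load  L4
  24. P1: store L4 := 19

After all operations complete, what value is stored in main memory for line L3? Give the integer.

memory[L3] = 40

1. P1: store L3 := 45  bus=[BusRdX]  L3: P0=I P1=M  mem[L3]=40
2. P0: load  L3  bus=[BusRd]  L3: P0=S P1=O  mem[L3]=40
3. P1: store L1 := 36  bus=[BusRdX]  L1: P0=I P1=M  mem[L1]=40
4. P0: load  L3  bus=[-]  L3: P0=S P1=O  mem[L3]=40
5. P0: load  L3  bus=[-]  L3: P0=S P1=O  mem[L3]=40
6. P1: load  L1  bus=[-]  L1: P0=I P1=M  mem[L1]=40
7. P0: load  L2  bus=[BusRd]  L2: P0=E P1=I  mem[L2]=0
8. P0: load  L2  bus=[-]  L2: P0=E P1=I  mem[L2]=0
9. P0: load  L3  bus=[-]  L3: P0=S P1=O  mem[L3]=40
10. P1: store L0 := 10  bus=[BusRdX]  L0: P0=I P1=M  mem[L0]=40
11. P0: store L0 := 59  bus=[BusRdX,Flush]  L0: P0=M P1=I  mem[L0]=10
12. P1: load  L5  bus=[BusRd]  L5: P0=I P1=E  mem[L5]=20
13. P1: store L2 := 87  bus=[BusRdX]  L2: P0=I P1=M  mem[L2]=0
14. P0: load  L2  bus=[BusRd]  L2: P0=S P1=O  mem[L2]=0
15. P1: load  L4  bus=[BusRd]  L4: P0=I P1=E  mem[L4]=80
16. P0: store L0 := 4  bus=[-]  L0: P0=M P1=I  mem[L0]=10
17. P0: store L0 := 42  bus=[-]  L0: P0=M P1=I  mem[L0]=10
18. P1: load  L4  bus=[-]  L4: P0=I P1=E  mem[L4]=80
19. P1: load  L3  bus=[-]  L3: P0=S P1=O  mem[L3]=40
20. P1: load  L3  bus=[-]  L3: P0=S P1=O  mem[L3]=40
21. P0: load  L0  bus=[-]  L0: P0=M P1=I  mem[L0]=10
22. P1: load  L0  bus=[BusRd]  L0: P0=O P1=S  mem[L0]=10
23. P0: load  L4  bus=[BusRd]  L4: P0=S P1=S  mem[L4]=80
24. P1: store L4 := 19  bus=[BusUpgr]  L4: P0=I P1=M  mem[L4]=80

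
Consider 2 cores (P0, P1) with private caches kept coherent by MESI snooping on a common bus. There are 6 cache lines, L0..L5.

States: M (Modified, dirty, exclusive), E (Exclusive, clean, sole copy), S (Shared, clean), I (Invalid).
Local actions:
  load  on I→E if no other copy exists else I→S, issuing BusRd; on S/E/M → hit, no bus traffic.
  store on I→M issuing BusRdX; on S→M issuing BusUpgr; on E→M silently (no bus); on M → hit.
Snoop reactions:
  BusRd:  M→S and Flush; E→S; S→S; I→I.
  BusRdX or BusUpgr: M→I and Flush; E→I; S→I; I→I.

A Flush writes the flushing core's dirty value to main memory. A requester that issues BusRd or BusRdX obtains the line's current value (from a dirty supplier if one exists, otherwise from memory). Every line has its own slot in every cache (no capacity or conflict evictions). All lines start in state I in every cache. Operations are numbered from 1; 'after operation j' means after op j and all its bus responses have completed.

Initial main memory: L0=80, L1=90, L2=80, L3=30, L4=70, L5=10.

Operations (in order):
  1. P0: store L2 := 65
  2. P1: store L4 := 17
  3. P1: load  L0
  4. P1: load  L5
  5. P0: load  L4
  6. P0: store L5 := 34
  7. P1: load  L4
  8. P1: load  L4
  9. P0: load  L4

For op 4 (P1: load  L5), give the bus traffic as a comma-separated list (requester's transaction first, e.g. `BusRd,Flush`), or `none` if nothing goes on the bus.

  op1 P0: store L2 := 65 → M/I on L2; bus BusRdX; mem=80
  op2 P1: store L4 := 17 → I/M on L4; bus BusRdX; mem=70
  op3 P1: load  L0 → I/E on L0; bus BusRd; mem=80
  op4 P1: load  L5 → I/E on L5; bus BusRd; mem=10
  op5 P0: load  L4 → S/S on L4; bus BusRd Flush; mem=17
  op6 P0: store L5 := 34 → M/I on L5; bus BusRdX; mem=10
  op7 P1: load  L4 → S/S on L4; bus (none); mem=17
  op8 P1: load  L4 → S/S on L4; bus (none); mem=17
  op9 P0: load  L4 → S/S on L4; bus (none); mem=17

bus = BusRd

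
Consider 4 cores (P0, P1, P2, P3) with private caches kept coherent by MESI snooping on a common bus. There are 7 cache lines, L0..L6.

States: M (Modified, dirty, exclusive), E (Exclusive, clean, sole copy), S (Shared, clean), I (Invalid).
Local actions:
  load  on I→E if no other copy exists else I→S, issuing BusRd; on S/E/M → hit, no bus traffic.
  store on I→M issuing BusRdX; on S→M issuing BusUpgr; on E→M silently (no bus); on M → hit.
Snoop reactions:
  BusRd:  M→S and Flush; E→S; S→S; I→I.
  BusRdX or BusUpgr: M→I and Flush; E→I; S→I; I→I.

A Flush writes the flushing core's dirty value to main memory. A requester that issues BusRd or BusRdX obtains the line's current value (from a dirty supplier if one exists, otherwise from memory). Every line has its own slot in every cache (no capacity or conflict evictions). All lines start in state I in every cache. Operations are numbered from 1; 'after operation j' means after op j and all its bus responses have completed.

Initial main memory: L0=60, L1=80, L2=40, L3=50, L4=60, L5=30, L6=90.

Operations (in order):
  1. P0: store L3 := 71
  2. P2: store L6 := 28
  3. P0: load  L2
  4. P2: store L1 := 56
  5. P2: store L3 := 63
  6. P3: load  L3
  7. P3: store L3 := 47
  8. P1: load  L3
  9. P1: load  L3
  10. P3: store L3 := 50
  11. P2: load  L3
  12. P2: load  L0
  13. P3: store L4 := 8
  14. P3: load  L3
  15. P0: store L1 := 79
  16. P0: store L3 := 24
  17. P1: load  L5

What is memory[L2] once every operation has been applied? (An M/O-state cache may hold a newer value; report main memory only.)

memory[L2] = 40

[1] P0: store L3 := 71 | P0:M(71), P1:I, P2:I, P3:I | bus: BusRdX
[2] P2: store L6 := 28 | P0:I, P1:I, P2:M(28), P3:I | bus: BusRdX
[3] P0: load  L2 | P0:E(40), P1:I, P2:I, P3:I | bus: BusRd
[4] P2: store L1 := 56 | P0:I, P1:I, P2:M(56), P3:I | bus: BusRdX
[5] P2: store L3 := 63 | P0:I, P1:I, P2:M(63), P3:I | bus: BusRdX,Flush
[6] P3: load  L3 | P0:I, P1:I, P2:S(63), P3:S(63) | bus: BusRd,Flush
[7] P3: store L3 := 47 | P0:I, P1:I, P2:I, P3:M(47) | bus: BusUpgr
[8] P1: load  L3 | P0:I, P1:S(47), P2:I, P3:S(47) | bus: BusRd,Flush
[9] P1: load  L3 | P0:I, P1:S(47), P2:I, P3:S(47) | bus: none
[10] P3: store L3 := 50 | P0:I, P1:I, P2:I, P3:M(50) | bus: BusUpgr
[11] P2: load  L3 | P0:I, P1:I, P2:S(50), P3:S(50) | bus: BusRd,Flush
[12] P2: load  L0 | P0:I, P1:I, P2:E(60), P3:I | bus: BusRd
[13] P3: store L4 := 8 | P0:I, P1:I, P2:I, P3:M(8) | bus: BusRdX
[14] P3: load  L3 | P0:I, P1:I, P2:S(50), P3:S(50) | bus: none
[15] P0: store L1 := 79 | P0:M(79), P1:I, P2:I, P3:I | bus: BusRdX,Flush
[16] P0: store L3 := 24 | P0:M(24), P1:I, P2:I, P3:I | bus: BusRdX
[17] P1: load  L5 | P0:I, P1:E(30), P2:I, P3:I | bus: BusRd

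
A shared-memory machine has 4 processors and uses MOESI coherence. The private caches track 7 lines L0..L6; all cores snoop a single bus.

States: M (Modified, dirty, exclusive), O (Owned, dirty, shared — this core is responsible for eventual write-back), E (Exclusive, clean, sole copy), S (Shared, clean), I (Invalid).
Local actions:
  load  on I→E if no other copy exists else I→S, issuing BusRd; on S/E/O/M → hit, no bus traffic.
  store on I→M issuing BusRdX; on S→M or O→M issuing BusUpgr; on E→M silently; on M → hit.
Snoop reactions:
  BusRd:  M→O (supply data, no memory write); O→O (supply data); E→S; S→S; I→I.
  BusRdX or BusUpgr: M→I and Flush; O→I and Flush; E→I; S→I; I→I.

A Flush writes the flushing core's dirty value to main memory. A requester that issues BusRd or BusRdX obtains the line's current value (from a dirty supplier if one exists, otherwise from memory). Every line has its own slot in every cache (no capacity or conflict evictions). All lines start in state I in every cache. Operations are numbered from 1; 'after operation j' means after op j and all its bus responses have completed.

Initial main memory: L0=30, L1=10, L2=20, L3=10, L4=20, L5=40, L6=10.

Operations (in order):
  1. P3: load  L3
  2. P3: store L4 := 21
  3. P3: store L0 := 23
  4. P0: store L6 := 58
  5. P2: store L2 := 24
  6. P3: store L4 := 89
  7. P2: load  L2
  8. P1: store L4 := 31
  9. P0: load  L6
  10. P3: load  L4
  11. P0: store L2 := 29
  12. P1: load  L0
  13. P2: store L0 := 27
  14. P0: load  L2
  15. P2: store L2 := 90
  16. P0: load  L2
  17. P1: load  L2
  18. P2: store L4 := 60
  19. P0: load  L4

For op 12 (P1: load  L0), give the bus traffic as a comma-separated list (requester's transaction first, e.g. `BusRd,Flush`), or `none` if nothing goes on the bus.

bus = BusRd

[1] P3: load  L3 | P0:I, P1:I, P2:I, P3:E(10) | bus: BusRd
[2] P3: store L4 := 21 | P0:I, P1:I, P2:I, P3:M(21) | bus: BusRdX
[3] P3: store L0 := 23 | P0:I, P1:I, P2:I, P3:M(23) | bus: BusRdX
[4] P0: store L6 := 58 | P0:M(58), P1:I, P2:I, P3:I | bus: BusRdX
[5] P2: store L2 := 24 | P0:I, P1:I, P2:M(24), P3:I | bus: BusRdX
[6] P3: store L4 := 89 | P0:I, P1:I, P2:I, P3:M(89) | bus: none
[7] P2: load  L2 | P0:I, P1:I, P2:M(24), P3:I | bus: none
[8] P1: store L4 := 31 | P0:I, P1:M(31), P2:I, P3:I | bus: BusRdX,Flush
[9] P0: load  L6 | P0:M(58), P1:I, P2:I, P3:I | bus: none
[10] P3: load  L4 | P0:I, P1:O(31), P2:I, P3:S(31) | bus: BusRd
[11] P0: store L2 := 29 | P0:M(29), P1:I, P2:I, P3:I | bus: BusRdX,Flush
[12] P1: load  L0 | P0:I, P1:S(23), P2:I, P3:O(23) | bus: BusRd
[13] P2: store L0 := 27 | P0:I, P1:I, P2:M(27), P3:I | bus: BusRdX,Flush
[14] P0: load  L2 | P0:M(29), P1:I, P2:I, P3:I | bus: none
[15] P2: store L2 := 90 | P0:I, P1:I, P2:M(90), P3:I | bus: BusRdX,Flush
[16] P0: load  L2 | P0:S(90), P1:I, P2:O(90), P3:I | bus: BusRd
[17] P1: load  L2 | P0:S(90), P1:S(90), P2:O(90), P3:I | bus: BusRd
[18] P2: store L4 := 60 | P0:I, P1:I, P2:M(60), P3:I | bus: BusRdX,Flush
[19] P0: load  L4 | P0:S(60), P1:I, P2:O(60), P3:I | bus: BusRd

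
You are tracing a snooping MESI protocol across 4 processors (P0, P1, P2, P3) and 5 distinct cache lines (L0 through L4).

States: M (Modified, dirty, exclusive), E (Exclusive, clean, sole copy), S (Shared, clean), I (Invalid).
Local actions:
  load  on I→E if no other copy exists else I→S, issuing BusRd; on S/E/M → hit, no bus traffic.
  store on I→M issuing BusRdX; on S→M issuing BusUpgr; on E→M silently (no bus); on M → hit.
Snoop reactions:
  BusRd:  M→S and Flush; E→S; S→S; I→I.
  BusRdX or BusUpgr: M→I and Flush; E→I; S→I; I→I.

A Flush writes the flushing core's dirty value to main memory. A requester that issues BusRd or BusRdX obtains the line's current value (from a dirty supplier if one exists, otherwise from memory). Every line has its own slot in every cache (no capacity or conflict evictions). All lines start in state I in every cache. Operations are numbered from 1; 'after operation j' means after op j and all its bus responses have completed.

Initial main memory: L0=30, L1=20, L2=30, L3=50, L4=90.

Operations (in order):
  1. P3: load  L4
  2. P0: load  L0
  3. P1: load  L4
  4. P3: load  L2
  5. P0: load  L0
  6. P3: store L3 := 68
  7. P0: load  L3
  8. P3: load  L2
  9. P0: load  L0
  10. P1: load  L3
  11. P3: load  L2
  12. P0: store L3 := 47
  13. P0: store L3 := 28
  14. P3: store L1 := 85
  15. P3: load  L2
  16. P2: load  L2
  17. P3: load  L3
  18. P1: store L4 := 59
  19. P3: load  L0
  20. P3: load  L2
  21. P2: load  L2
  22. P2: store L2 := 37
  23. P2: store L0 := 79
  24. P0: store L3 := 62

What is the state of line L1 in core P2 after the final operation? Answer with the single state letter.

  op1 P3: load  L4 → I/I/I/E on L4; bus BusRd; mem=90
  op2 P0: load  L0 → E/I/I/I on L0; bus BusRd; mem=30
  op3 P1: load  L4 → I/S/I/S on L4; bus BusRd; mem=90
  op4 P3: load  L2 → I/I/I/E on L2; bus BusRd; mem=30
  op5 P0: load  L0 → E/I/I/I on L0; bus (none); mem=30
  op6 P3: store L3 := 68 → I/I/I/M on L3; bus BusRdX; mem=50
  op7 P0: load  L3 → S/I/I/S on L3; bus BusRd Flush; mem=68
  op8 P3: load  L2 → I/I/I/E on L2; bus (none); mem=30
  op9 P0: load  L0 → E/I/I/I on L0; bus (none); mem=30
  op10 P1: load  L3 → S/S/I/S on L3; bus BusRd; mem=68
  op11 P3: load  L2 → I/I/I/E on L2; bus (none); mem=30
  op12 P0: store L3 := 47 → M/I/I/I on L3; bus BusUpgr; mem=68
  op13 P0: store L3 := 28 → M/I/I/I on L3; bus (none); mem=68
  op14 P3: store L1 := 85 → I/I/I/M on L1; bus BusRdX; mem=20
  op15 P3: load  L2 → I/I/I/E on L2; bus (none); mem=30
  op16 P2: load  L2 → I/I/S/S on L2; bus BusRd; mem=30
  op17 P3: load  L3 → S/I/I/S on L3; bus BusRd Flush; mem=28
  op18 P1: store L4 := 59 → I/M/I/I on L4; bus BusUpgr; mem=90
  op19 P3: load  L0 → S/I/I/S on L0; bus BusRd; mem=30
  op20 P3: load  L2 → I/I/S/S on L2; bus (none); mem=30
  op21 P2: load  L2 → I/I/S/S on L2; bus (none); mem=30
  op22 P2: store L2 := 37 → I/I/M/I on L2; bus BusUpgr; mem=30
  op23 P2: store L0 := 79 → I/I/M/I on L0; bus BusRdX; mem=30
  op24 P0: store L3 := 62 → M/I/I/I on L3; bus BusUpgr; mem=28

state = I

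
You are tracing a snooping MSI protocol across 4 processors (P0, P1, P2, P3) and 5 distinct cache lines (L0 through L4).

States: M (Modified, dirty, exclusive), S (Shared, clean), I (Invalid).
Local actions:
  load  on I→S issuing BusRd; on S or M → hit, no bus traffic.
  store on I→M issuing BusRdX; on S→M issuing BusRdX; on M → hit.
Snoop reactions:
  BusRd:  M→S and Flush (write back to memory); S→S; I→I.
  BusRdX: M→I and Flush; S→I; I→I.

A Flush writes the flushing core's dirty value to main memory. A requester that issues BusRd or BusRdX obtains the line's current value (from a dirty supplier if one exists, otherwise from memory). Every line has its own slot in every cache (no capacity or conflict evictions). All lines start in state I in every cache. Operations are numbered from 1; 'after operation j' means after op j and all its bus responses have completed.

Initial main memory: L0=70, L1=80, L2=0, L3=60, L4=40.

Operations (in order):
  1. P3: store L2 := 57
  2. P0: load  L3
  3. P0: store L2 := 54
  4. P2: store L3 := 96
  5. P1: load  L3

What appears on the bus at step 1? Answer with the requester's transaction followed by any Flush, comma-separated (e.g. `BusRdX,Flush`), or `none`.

bus = BusRdX

step 1: P3: store L2 := 57  ⟶  IIIM  (L2)  txn=BusRdX  M[L2]=0
step 2: P0: load  L3  ⟶  SIII  (L3)  txn=BusRd  M[L3]=60
step 3: P0: store L2 := 54  ⟶  MIII  (L2)  txn=BusRdX+Flush  M[L2]=57
step 4: P2: store L3 := 96  ⟶  IIMI  (L3)  txn=BusRdX  M[L3]=60
step 5: P1: load  L3  ⟶  ISSI  (L3)  txn=BusRd+Flush  M[L3]=96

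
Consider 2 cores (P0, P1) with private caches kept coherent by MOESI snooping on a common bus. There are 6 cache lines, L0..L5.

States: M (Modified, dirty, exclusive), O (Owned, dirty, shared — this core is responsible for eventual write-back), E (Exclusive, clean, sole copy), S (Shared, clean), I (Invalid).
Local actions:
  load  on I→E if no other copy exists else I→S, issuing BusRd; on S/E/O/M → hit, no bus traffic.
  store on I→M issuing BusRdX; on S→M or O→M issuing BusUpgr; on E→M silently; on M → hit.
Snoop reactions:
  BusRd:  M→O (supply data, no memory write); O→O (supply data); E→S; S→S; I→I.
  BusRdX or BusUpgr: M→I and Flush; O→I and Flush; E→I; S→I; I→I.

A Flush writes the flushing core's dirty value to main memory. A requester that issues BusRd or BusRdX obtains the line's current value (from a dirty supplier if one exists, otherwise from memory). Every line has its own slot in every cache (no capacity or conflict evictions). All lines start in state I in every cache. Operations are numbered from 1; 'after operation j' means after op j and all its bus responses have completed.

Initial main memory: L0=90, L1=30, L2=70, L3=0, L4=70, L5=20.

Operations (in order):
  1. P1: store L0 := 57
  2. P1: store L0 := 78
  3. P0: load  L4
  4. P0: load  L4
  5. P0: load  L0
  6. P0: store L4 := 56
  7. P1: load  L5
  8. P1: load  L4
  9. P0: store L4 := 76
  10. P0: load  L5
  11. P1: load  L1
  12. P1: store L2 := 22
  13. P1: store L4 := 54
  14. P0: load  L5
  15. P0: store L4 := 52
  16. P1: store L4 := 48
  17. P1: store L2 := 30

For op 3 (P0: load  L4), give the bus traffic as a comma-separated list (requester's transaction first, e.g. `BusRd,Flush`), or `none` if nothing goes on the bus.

1. P1: store L0 := 57  bus=[BusRdX]  L0: P0=I P1=M  mem[L0]=90
2. P1: store L0 := 78  bus=[-]  L0: P0=I P1=M  mem[L0]=90
3. P0: load  L4  bus=[BusRd]  L4: P0=E P1=I  mem[L4]=70
4. P0: load  L4  bus=[-]  L4: P0=E P1=I  mem[L4]=70
5. P0: load  L0  bus=[BusRd]  L0: P0=S P1=O  mem[L0]=90
6. P0: store L4 := 56  bus=[-]  L4: P0=M P1=I  mem[L4]=70
7. P1: load  L5  bus=[BusRd]  L5: P0=I P1=E  mem[L5]=20
8. P1: load  L4  bus=[BusRd]  L4: P0=O P1=S  mem[L4]=70
9. P0: store L4 := 76  bus=[BusUpgr]  L4: P0=M P1=I  mem[L4]=70
10. P0: load  L5  bus=[BusRd]  L5: P0=S P1=S  mem[L5]=20
11. P1: load  L1  bus=[BusRd]  L1: P0=I P1=E  mem[L1]=30
12. P1: store L2 := 22  bus=[BusRdX]  L2: P0=I P1=M  mem[L2]=70
13. P1: store L4 := 54  bus=[BusRdX,Flush]  L4: P0=I P1=M  mem[L4]=76
14. P0: load  L5  bus=[-]  L5: P0=S P1=S  mem[L5]=20
15. P0: store L4 := 52  bus=[BusRdX,Flush]  L4: P0=M P1=I  mem[L4]=54
16. P1: store L4 := 48  bus=[BusRdX,Flush]  L4: P0=I P1=M  mem[L4]=52
17. P1: store L2 := 30  bus=[-]  L2: P0=I P1=M  mem[L2]=70

bus = BusRd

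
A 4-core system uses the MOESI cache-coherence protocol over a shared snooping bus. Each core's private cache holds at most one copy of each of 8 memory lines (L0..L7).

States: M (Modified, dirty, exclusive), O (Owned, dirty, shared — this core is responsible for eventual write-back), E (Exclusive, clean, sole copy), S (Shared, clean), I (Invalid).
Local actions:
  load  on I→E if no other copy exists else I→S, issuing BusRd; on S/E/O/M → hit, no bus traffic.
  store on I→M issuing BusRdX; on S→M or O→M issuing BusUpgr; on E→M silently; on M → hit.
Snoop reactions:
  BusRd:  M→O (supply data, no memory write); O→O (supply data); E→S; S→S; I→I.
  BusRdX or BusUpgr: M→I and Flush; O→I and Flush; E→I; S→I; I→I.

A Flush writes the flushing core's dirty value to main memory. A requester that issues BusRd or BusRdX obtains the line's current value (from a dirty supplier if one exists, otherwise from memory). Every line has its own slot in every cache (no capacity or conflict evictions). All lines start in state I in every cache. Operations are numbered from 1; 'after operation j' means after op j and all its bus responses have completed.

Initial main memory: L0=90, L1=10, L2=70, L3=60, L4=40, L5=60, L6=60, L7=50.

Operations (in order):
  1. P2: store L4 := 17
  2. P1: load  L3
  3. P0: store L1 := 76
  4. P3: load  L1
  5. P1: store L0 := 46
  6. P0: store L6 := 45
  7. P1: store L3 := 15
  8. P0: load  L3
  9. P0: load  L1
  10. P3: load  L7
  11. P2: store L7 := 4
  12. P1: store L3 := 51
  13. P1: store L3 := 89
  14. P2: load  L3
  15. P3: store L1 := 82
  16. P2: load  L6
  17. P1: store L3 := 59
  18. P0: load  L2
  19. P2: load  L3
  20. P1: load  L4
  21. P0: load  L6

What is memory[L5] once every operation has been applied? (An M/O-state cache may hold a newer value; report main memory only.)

memory[L5] = 60

step 1: P2: store L4 := 17  ⟶  IIMI  (L4)  txn=BusRdX  M[L4]=40
step 2: P1: load  L3  ⟶  IEII  (L3)  txn=BusRd  M[L3]=60
step 3: P0: store L1 := 76  ⟶  MIII  (L1)  txn=BusRdX  M[L1]=10
step 4: P3: load  L1  ⟶  OIIS  (L1)  txn=BusRd  M[L1]=10
step 5: P1: store L0 := 46  ⟶  IMII  (L0)  txn=BusRdX  M[L0]=90
step 6: P0: store L6 := 45  ⟶  MIII  (L6)  txn=BusRdX  M[L6]=60
step 7: P1: store L3 := 15  ⟶  IMII  (L3)  txn=∅  M[L3]=60
step 8: P0: load  L3  ⟶  SOII  (L3)  txn=BusRd  M[L3]=60
step 9: P0: load  L1  ⟶  OIIS  (L1)  txn=∅  M[L1]=10
step 10: P3: load  L7  ⟶  IIIE  (L7)  txn=BusRd  M[L7]=50
step 11: P2: store L7 := 4  ⟶  IIMI  (L7)  txn=BusRdX  M[L7]=50
step 12: P1: store L3 := 51  ⟶  IMII  (L3)  txn=BusUpgr  M[L3]=60
step 13: P1: store L3 := 89  ⟶  IMII  (L3)  txn=∅  M[L3]=60
step 14: P2: load  L3  ⟶  IOSI  (L3)  txn=BusRd  M[L3]=60
step 15: P3: store L1 := 82  ⟶  IIIM  (L1)  txn=BusUpgr+Flush  M[L1]=76
step 16: P2: load  L6  ⟶  OISI  (L6)  txn=BusRd  M[L6]=60
step 17: P1: store L3 := 59  ⟶  IMII  (L3)  txn=BusUpgr  M[L3]=60
step 18: P0: load  L2  ⟶  EIII  (L2)  txn=BusRd  M[L2]=70
step 19: P2: load  L3  ⟶  IOSI  (L3)  txn=BusRd  M[L3]=60
step 20: P1: load  L4  ⟶  ISOI  (L4)  txn=BusRd  M[L4]=40
step 21: P0: load  L6  ⟶  OISI  (L6)  txn=∅  M[L6]=60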